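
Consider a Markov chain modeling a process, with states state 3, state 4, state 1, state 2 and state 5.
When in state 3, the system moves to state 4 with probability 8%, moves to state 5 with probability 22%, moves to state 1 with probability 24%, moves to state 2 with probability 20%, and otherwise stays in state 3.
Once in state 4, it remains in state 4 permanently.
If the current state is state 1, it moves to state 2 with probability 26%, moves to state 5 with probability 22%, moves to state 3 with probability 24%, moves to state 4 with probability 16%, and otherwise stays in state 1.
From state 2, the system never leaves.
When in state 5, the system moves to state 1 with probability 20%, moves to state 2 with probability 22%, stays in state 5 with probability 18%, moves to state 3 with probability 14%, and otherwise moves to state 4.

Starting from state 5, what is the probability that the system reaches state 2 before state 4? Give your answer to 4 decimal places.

Let h(s) be the probability of absorption at state 2 starting from transient state s. Then h(state 2) = 1 and h(state 4) = 0. By first-step analysis:
h(state 3) = 0.26·h(state 3) + 0.08·0 + 0.24·h(state 1) + 0.2·1 + 0.22·h(state 5)
h(state 1) = 0.24·h(state 3) + 0.16·0 + 0.12·h(state 1) + 0.26·1 + 0.22·h(state 5)
h(state 5) = 0.14·h(state 3) + 0.26·0 + 0.2·h(state 1) + 0.22·1 + 0.18·h(state 5)
Solving: h(state 3) = 0.6168, h(state 1) = 0.5932, h(state 5) = 0.5183.
Starting from state 5, the probability is 0.5183.

0.5183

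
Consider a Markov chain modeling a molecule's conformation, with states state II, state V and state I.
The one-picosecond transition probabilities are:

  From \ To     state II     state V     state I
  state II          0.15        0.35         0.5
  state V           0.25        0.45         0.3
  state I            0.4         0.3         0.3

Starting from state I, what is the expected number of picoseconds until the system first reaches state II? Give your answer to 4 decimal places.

2.8814

Let t(s) be the expected number of picoseconds to first reach state II from state s, with t(state II) = 0. Conditioning on the first picosecond:
t(state V) = 1 + 0.45·t(state V) + 0.3·t(state I)
t(state I) = 1 + 0.3·t(state V) + 0.3·t(state I)
Solving: t(state V) = 3.3898, t(state I) = 2.8814.
Expected picoseconds from state I to state II: 2.8814.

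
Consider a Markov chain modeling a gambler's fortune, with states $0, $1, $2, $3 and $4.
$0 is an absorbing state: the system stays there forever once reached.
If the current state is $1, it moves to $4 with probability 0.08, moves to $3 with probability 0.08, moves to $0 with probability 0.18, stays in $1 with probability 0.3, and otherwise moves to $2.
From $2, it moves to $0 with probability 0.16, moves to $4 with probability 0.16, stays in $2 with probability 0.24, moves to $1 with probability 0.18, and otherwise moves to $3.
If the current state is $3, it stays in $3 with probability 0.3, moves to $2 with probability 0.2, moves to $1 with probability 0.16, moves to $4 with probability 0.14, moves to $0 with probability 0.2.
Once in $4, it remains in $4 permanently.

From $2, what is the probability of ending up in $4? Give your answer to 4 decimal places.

0.4457

Let h(s) be the probability of absorption at $4 starting from transient state s. Then h($4) = 1 and h($0) = 0. By first-step analysis:
h($1) = 0.18·0 + 0.3·h($1) + 0.36·h($2) + 0.08·h($3) + 0.08·1
h($2) = 0.16·0 + 0.18·h($1) + 0.24·h($2) + 0.26·h($3) + 0.16·1
h($3) = 0.2·0 + 0.16·h($1) + 0.2·h($2) + 0.3·h($3) + 0.14·1
Solving: h($1) = 0.3912, h($2) = 0.4457, h($3) = 0.4168.
Starting from $2, the probability is 0.4457.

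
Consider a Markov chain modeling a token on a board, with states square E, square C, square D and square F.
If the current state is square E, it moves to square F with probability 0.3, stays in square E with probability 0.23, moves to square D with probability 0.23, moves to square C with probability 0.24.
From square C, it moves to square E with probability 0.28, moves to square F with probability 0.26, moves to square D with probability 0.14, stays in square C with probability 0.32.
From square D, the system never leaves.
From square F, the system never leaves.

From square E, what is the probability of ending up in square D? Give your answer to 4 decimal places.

0.4163

Let h(s) be the probability of absorption at square D starting from transient state s. Then h(square D) = 1 and h(square F) = 0. By first-step analysis:
h(square E) = 0.23·h(square E) + 0.24·h(square C) + 0.23·1 + 0.3·0
h(square C) = 0.28·h(square E) + 0.32·h(square C) + 0.14·1 + 0.26·0
Solving: h(square E) = 0.4163, h(square C) = 0.3773.
Starting from square E, the probability is 0.4163.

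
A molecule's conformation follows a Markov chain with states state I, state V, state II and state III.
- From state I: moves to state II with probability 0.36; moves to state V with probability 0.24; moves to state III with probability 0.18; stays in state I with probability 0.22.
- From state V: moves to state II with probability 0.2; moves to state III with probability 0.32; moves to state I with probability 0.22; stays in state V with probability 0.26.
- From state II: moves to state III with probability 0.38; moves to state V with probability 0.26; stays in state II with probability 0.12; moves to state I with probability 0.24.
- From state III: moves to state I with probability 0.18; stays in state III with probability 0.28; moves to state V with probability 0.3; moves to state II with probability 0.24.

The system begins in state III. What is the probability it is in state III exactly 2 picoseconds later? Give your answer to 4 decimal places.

0.2980

Propagate the distribution vector 2 picoseconds from state III.
After 0 picoseconds: (0.0000, 0.0000, 0.0000, 1.0000)
After 1 picosecond: (0.1800, 0.3000, 0.2400, 0.2800)
After 2 picoseconds: (0.2136, 0.2676, 0.2208, 0.2980)
P(in state III after 2 picoseconds) = 0.2980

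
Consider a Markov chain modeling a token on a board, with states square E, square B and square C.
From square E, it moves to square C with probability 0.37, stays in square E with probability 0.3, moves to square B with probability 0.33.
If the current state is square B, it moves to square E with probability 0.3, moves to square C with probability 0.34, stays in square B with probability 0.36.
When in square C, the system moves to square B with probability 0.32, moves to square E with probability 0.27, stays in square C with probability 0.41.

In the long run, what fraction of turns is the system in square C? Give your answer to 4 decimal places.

Let the stationary distribution be π with π = πP and π_1 + π_2 + π_3 = 1.
π_1 = 0.3·π_1 + 0.3·π_2 + 0.27·π_3
π_2 = 0.33·π_1 + 0.36·π_2 + 0.32·π_3
Solving with the normalization constraint gives π = (0.2888, 0.3363, 0.3749).
So the stationary probability of square C is 0.3749.

0.3749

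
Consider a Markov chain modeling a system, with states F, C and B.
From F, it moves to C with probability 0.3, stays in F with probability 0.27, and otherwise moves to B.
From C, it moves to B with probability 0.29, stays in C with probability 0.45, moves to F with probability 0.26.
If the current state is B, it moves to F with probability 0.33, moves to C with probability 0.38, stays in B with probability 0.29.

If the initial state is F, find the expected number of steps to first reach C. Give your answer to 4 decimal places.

Let t(s) be the expected number of steps to first reach C from state s, with t(C) = 0. Conditioning on the first step:
t(F) = 1 + 0.27·t(F) + 0.43·t(B)
t(B) = 1 + 0.33·t(F) + 0.29·t(B)
Solving: t(F) = 3.0287, t(B) = 2.8162.
Expected steps from F to C: 3.0287.

3.0287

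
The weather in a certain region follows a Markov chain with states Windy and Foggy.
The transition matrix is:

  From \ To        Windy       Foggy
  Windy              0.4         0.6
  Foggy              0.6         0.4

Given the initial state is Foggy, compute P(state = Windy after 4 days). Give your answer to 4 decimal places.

0.4992

Propagate the distribution vector 4 days from Foggy.
After 0 days: (0.0000, 1.0000)
After 1 day: (0.6000, 0.4000)
After 2 days: (0.4800, 0.5200)
After 3 days: (0.5040, 0.4960)
After 4 days: (0.4992, 0.5008)
P(in Windy after 4 days) = 0.4992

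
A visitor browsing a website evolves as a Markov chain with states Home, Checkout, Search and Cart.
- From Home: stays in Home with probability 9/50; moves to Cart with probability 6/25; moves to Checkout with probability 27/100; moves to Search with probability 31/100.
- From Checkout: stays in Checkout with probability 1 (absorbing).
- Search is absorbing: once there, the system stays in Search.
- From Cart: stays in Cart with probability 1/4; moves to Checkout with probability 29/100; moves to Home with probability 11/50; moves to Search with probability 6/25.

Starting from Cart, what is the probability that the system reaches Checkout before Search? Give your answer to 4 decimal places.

Let h(s) be the probability of absorption at Checkout starting from transient state s. Then h(Checkout) = 1 and h(Search) = 0. By first-step analysis:
h(Home) = 0.18·h(Home) + 0.27·1 + 0.31·0 + 0.24·h(Cart)
h(Cart) = 0.22·h(Home) + 0.29·1 + 0.24·0 + 0.25·h(Cart)
Solving: h(Home) = 0.4840, h(Cart) = 0.5286.
Starting from Cart, the probability is 0.5286.

0.5286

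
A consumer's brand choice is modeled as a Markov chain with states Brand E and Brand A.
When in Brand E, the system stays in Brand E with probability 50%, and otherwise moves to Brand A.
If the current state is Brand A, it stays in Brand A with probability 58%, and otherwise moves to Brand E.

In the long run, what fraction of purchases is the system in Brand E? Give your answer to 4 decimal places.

Let the stationary distribution be π with π = πP and π_1 + π_2 = 1.
π_1 = 0.5·π_1 + 0.42·π_2
Solving with the normalization constraint gives π = (0.4565, 0.5435).
So the stationary probability of Brand E is 0.4565.

0.4565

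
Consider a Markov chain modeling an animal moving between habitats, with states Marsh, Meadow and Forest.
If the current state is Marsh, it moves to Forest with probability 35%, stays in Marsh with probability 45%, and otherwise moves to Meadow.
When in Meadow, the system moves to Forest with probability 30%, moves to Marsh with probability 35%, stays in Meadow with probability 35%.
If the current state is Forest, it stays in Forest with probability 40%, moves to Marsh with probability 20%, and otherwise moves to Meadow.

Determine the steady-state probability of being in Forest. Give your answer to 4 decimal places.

0.3517

Let the stationary distribution be π with π = πP and π_1 + π_2 + π_3 = 1.
π_1 = 0.45·π_1 + 0.35·π_2 + 0.2·π_3
π_2 = 0.2·π_1 + 0.35·π_2 + 0.4·π_3
Solving with the normalization constraint gives π = (0.3303, 0.3180, 0.3517).
So the stationary probability of Forest is 0.3517.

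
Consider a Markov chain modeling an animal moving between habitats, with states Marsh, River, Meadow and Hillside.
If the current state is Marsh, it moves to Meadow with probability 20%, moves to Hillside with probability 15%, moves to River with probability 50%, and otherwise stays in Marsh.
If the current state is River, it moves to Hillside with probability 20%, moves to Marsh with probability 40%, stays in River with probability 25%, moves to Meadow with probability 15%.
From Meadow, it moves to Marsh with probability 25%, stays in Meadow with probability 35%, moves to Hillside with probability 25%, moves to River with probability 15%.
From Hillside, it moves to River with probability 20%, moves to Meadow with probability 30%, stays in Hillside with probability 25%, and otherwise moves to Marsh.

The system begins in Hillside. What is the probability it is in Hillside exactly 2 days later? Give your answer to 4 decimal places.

Propagate the distribution vector 2 days from Hillside.
After 0 days: (0.0000, 0.0000, 0.0000, 1.0000)
After 1 day: (0.2500, 0.2000, 0.3000, 0.2500)
After 2 days: (0.2550, 0.2700, 0.2600, 0.2150)
P(in Hillside after 2 days) = 0.2150

0.2150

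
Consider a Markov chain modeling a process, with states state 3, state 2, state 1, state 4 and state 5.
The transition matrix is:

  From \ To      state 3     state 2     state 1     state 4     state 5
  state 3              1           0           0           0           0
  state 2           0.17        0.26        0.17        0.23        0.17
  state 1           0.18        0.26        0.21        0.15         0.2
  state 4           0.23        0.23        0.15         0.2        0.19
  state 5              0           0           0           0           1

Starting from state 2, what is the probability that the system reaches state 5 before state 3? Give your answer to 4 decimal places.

0.4932

Let h(s) be the probability of absorption at state 5 starting from transient state s. Then h(state 5) = 1 and h(state 3) = 0. By first-step analysis:
h(state 2) = 0.17·0 + 0.26·h(state 2) + 0.17·h(state 1) + 0.23·h(state 4) + 0.17·1
h(state 1) = 0.18·0 + 0.26·h(state 2) + 0.21·h(state 1) + 0.15·h(state 4) + 0.2·1
h(state 4) = 0.23·0 + 0.23·h(state 2) + 0.15·h(state 1) + 0.2·h(state 4) + 0.19·1
Solving: h(state 2) = 0.4932, h(state 1) = 0.5055, h(state 4) = 0.4741.
Starting from state 2, the probability is 0.4932.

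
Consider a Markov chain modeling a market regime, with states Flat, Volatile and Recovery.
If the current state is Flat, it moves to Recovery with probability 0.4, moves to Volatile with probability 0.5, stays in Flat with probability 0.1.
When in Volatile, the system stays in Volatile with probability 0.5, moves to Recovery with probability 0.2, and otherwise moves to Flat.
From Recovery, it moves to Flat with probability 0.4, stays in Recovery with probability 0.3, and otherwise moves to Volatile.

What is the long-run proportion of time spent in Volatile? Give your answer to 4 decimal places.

Let the stationary distribution be π with π = πP and π_1 + π_2 + π_3 = 1.
π_1 = 0.1·π_1 + 0.3·π_2 + 0.4·π_3
π_2 = 0.5·π_1 + 0.5·π_2 + 0.3·π_3
Solving with the normalization constraint gives π = (0.2736, 0.4434, 0.2830).
So the stationary probability of Volatile is 0.4434.

0.4434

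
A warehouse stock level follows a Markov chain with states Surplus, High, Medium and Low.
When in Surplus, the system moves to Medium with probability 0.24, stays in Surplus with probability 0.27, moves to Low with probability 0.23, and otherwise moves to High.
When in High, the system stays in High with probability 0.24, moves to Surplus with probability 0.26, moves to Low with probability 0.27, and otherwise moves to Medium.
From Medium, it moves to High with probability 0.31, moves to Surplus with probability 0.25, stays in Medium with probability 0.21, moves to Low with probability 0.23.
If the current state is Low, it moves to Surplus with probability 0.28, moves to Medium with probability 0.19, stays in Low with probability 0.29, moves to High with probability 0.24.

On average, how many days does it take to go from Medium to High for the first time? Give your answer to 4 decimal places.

Let t(s) be the expected number of days to first reach High from state s, with t(High) = 0. Conditioning on the first day:
t(Surplus) = 1 + 0.27·t(Surplus) + 0.24·t(Medium) + 0.23·t(Low)
t(Medium) = 1 + 0.25·t(Surplus) + 0.21·t(Medium) + 0.23·t(Low)
t(Low) = 1 + 0.28·t(Surplus) + 0.19·t(Medium) + 0.29·t(Low)
Solving: t(Surplus) = 3.7571, t(Medium) = 3.5747, t(Low) = 3.8467.
Expected days from Medium to High: 3.5747.

3.5747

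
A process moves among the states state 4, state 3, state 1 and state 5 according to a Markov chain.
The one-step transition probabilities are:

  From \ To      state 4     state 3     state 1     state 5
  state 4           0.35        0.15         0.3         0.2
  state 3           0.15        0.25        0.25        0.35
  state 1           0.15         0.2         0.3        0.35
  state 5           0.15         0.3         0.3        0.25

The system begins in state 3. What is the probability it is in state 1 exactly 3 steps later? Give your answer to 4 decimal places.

0.2880

Propagate the distribution vector 3 steps from state 3.
After 0 steps: (0.0000, 1.0000, 0.0000, 0.0000)
After 1 step: (0.1500, 0.2500, 0.2500, 0.3500)
After 2 steps: (0.1800, 0.2400, 0.2875, 0.2925)
After 3 steps: (0.1860, 0.2323, 0.2880, 0.2938)
P(in state 1 after 3 steps) = 0.2880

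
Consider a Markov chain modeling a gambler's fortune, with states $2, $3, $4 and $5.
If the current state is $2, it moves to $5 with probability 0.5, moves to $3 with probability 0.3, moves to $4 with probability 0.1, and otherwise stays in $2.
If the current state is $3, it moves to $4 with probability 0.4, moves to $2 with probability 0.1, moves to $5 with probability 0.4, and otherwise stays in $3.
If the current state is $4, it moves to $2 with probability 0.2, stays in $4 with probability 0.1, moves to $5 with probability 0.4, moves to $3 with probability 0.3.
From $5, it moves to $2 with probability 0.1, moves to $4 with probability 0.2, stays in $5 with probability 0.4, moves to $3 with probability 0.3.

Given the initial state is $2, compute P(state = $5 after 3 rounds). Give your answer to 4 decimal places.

Propagate the distribution vector 3 rounds from $2.
After 0 rounds: (1.0000, 0.0000, 0.0000, 0.0000)
After 1 round: (0.1000, 0.3000, 0.1000, 0.5000)
After 2 rounds: (0.1100, 0.2400, 0.2400, 0.4100)
After 3 rounds: (0.1240, 0.2520, 0.2130, 0.4110)
P(in $5 after 3 rounds) = 0.4110

0.4110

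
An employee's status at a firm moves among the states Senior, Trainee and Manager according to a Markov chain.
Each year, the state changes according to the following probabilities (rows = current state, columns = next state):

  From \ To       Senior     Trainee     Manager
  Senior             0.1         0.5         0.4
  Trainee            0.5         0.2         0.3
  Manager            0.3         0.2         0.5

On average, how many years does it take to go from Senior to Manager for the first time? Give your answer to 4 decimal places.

2.7660

Let t(s) be the expected number of years to first reach Manager from state s, with t(Manager) = 0. Conditioning on the first year:
t(Senior) = 1 + 0.1·t(Senior) + 0.5·t(Trainee)
t(Trainee) = 1 + 0.5·t(Senior) + 0.2·t(Trainee)
Solving: t(Senior) = 2.7660, t(Trainee) = 2.9787.
Expected years from Senior to Manager: 2.7660.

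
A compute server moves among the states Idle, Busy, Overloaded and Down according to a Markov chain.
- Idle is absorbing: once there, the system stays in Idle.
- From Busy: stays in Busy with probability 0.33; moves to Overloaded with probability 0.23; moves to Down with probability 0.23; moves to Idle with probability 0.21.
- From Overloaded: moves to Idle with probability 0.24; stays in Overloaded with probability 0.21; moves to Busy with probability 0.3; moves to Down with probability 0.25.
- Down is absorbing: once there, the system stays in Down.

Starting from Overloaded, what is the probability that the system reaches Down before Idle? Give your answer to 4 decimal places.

0.5138

Let h(s) be the probability of absorption at Down starting from transient state s. Then h(Down) = 1 and h(Idle) = 0. By first-step analysis:
h(Busy) = 0.21·0 + 0.33·h(Busy) + 0.23·h(Overloaded) + 0.23·1
h(Overloaded) = 0.24·0 + 0.3·h(Busy) + 0.21·h(Overloaded) + 0.25·1
Solving: h(Busy) = 0.5197, h(Overloaded) = 0.5138.
Starting from Overloaded, the probability is 0.5138.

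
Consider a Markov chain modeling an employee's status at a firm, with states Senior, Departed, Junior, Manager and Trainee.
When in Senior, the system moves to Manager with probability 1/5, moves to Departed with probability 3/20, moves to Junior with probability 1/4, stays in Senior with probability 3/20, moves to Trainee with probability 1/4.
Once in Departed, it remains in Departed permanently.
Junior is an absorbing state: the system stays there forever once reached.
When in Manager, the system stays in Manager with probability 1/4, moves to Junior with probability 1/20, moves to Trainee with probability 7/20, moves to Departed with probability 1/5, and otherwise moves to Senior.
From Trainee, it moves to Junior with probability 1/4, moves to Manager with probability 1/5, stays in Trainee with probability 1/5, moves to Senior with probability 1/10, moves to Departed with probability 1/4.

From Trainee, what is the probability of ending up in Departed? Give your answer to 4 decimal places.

Let h(s) be the probability of absorption at Departed starting from transient state s. Then h(Departed) = 1 and h(Junior) = 0. By first-step analysis:
h(Senior) = 0.15·h(Senior) + 0.15·1 + 0.25·0 + 0.2·h(Manager) + 0.25·h(Trainee)
h(Manager) = 0.15·h(Senior) + 0.2·1 + 0.05·0 + 0.25·h(Manager) + 0.35·h(Trainee)
h(Trainee) = 0.1·h(Senior) + 0.25·1 + 0.25·0 + 0.2·h(Manager) + 0.2·h(Trainee)
Solving: h(Senior) = 0.4727, h(Manager) = 0.6052, h(Trainee) = 0.5229.
Starting from Trainee, the probability is 0.5229.

0.5229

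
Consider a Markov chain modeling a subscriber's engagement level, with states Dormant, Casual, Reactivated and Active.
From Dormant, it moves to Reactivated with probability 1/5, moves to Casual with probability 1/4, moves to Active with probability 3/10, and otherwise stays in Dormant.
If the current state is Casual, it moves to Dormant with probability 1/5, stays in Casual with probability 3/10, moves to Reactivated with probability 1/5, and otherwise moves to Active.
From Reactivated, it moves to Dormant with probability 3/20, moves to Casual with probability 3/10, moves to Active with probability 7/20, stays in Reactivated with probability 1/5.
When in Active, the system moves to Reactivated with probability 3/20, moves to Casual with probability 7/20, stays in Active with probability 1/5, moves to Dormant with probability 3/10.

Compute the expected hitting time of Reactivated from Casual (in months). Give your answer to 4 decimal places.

5.3659

Let t(s) be the expected number of months to first reach Reactivated from state s, with t(Reactivated) = 0. Conditioning on the first month:
t(Dormant) = 1 + 0.25·t(Dormant) + 0.25·t(Casual) + 0.3·t(Active)
t(Casual) = 1 + 0.2·t(Dormant) + 0.3·t(Casual) + 0.3·t(Active)
t(Active) = 1 + 0.3·t(Dormant) + 0.35·t(Casual) + 0.2·t(Active)
Solving: t(Dormant) = 5.3659, t(Casual) = 5.3659, t(Active) = 5.6098.
Expected months from Casual to Reactivated: 5.3659.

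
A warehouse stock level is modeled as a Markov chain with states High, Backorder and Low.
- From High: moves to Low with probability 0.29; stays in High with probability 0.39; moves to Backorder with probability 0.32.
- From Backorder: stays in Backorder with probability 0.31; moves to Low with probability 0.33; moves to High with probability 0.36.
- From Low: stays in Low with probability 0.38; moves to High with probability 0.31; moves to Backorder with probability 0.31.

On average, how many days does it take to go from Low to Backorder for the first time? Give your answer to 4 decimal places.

Let t(s) be the expected number of days to first reach Backorder from state s, with t(Backorder) = 0. Conditioning on the first day:
t(High) = 1 + 0.39·t(High) + 0.29·t(Low)
t(Low) = 1 + 0.31·t(High) + 0.38·t(Low)
Solving: t(High) = 3.1564, t(Low) = 3.1911.
Expected days from Low to Backorder: 3.1911.

3.1911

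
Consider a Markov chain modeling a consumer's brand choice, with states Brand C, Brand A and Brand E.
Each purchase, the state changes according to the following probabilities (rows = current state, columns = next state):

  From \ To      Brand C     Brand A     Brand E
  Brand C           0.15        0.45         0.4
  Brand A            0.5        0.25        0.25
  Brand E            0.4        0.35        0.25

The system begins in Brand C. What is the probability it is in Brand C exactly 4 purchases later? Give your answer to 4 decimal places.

0.3533

Propagate the distribution vector 4 purchases from Brand C.
After 0 purchases: (1.0000, 0.0000, 0.0000)
After 1 purchase: (0.1500, 0.4500, 0.4000)
After 2 purchases: (0.4075, 0.3200, 0.2725)
After 3 purchases: (0.3301, 0.3588, 0.3111)
After 4 purchases: (0.3533, 0.3471, 0.2995)
P(in Brand C after 4 purchases) = 0.3533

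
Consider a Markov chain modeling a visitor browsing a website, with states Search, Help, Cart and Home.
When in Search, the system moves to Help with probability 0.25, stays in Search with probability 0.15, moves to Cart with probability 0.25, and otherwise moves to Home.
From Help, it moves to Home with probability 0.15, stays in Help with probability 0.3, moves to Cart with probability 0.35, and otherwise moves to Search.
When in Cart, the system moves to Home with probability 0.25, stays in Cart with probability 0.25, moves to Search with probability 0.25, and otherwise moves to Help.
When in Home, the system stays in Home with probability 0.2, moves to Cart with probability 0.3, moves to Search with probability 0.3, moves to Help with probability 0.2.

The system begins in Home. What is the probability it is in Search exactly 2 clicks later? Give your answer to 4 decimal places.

Propagate the distribution vector 2 clicks from Home.
After 0 clicks: (0.0000, 0.0000, 0.0000, 1.0000)
After 1 click: (0.3000, 0.2000, 0.3000, 0.2000)
After 2 clicks: (0.2200, 0.2500, 0.2800, 0.2500)
P(in Search after 2 clicks) = 0.2200

0.2200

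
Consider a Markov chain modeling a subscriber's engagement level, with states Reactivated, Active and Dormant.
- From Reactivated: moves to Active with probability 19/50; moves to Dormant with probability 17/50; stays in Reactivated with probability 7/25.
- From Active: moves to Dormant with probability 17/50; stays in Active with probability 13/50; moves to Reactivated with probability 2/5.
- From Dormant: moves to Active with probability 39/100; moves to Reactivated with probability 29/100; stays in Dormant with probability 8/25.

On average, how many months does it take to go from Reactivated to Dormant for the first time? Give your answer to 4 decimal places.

Let t(s) be the expected number of months to first reach Dormant from state s, with t(Dormant) = 0. Conditioning on the first month:
t(Reactivated) = 1 + 0.28·t(Reactivated) + 0.38·t(Active)
t(Active) = 1 + 0.4·t(Reactivated) + 0.26·t(Active)
Solving: t(Reactivated) = 2.9412, t(Active) = 2.9412.
Expected months from Reactivated to Dormant: 2.9412.

2.9412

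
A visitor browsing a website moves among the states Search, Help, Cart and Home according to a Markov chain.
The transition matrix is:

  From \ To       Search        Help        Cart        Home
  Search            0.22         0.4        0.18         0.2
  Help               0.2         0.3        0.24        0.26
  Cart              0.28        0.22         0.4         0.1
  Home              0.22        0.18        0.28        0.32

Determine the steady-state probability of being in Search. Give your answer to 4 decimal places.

Let the stationary distribution be π with π = πP and π_1 + π_2 + π_3 + π_4 = 1.
π_1 = 0.22·π_1 + 0.2·π_2 + 0.28·π_3 + 0.22·π_4
π_2 = 0.4·π_1 + 0.3·π_2 + 0.22·π_3 + 0.18·π_4
π_3 = 0.18·π_1 + 0.24·π_2 + 0.4·π_3 + 0.28·π_4
Solving with the normalization constraint gives π = (0.2313, 0.2751, 0.2794, 0.2143).
So the stationary probability of Search is 0.2313.

0.2313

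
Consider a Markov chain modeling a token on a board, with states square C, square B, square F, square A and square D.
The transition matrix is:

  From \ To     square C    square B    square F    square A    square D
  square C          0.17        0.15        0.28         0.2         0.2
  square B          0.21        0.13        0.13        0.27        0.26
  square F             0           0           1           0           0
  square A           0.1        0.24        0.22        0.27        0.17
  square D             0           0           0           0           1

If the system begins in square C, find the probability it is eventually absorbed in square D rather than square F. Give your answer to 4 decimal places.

Let h(s) be the probability of absorption at square D starting from transient state s. Then h(square D) = 1 and h(square F) = 0. By first-step analysis:
h(square C) = 0.17·h(square C) + 0.15·h(square B) + 0.28·0 + 0.2·h(square A) + 0.2·1
h(square B) = 0.21·h(square C) + 0.13·h(square B) + 0.13·0 + 0.27·h(square A) + 0.26·1
h(square A) = 0.1·h(square C) + 0.24·h(square B) + 0.22·0 + 0.27·h(square A) + 0.17·1
Solving: h(square C) = 0.4572, h(square B) = 0.5578, h(square A) = 0.4789.
Starting from square C, the probability is 0.4572.

0.4572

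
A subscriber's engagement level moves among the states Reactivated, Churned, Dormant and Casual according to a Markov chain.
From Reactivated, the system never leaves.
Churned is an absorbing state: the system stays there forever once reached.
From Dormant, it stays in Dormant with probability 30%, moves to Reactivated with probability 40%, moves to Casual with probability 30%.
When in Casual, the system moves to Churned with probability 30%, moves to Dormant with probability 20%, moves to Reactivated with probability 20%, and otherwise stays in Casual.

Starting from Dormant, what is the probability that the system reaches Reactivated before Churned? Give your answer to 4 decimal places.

Let h(s) be the probability of absorption at Reactivated starting from transient state s. Then h(Reactivated) = 1 and h(Churned) = 0. By first-step analysis:
h(Dormant) = 0.4·1 + 0.3·h(Dormant) + 0.3·h(Casual)
h(Casual) = 0.2·1 + 0.3·0 + 0.2·h(Dormant) + 0.3·h(Casual)
Solving: h(Dormant) = 0.7907, h(Casual) = 0.5116.
Starting from Dormant, the probability is 0.7907.

0.7907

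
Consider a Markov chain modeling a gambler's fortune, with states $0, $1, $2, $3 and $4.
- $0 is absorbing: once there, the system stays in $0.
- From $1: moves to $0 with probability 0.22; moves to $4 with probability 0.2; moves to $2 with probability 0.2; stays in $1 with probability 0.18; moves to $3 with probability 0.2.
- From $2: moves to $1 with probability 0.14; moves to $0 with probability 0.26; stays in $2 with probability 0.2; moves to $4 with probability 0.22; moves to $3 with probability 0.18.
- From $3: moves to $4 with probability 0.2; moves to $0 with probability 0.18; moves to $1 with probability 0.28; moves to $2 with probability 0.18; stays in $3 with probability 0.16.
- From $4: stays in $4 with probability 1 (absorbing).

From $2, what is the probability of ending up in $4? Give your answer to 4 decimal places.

0.4715

Let h(s) be the probability of absorption at $4 starting from transient state s. Then h($4) = 1 and h($0) = 0. By first-step analysis:
h($1) = 0.22·0 + 0.18·h($1) + 0.2·h($2) + 0.2·h($3) + 0.2·1
h($2) = 0.26·0 + 0.14·h($1) + 0.2·h($2) + 0.18·h($3) + 0.22·1
h($3) = 0.18·0 + 0.28·h($1) + 0.18·h($2) + 0.16·h($3) + 0.2·1
Solving: h($1) = 0.4807, h($2) = 0.4715, h($3) = 0.4994.
Starting from $2, the probability is 0.4715.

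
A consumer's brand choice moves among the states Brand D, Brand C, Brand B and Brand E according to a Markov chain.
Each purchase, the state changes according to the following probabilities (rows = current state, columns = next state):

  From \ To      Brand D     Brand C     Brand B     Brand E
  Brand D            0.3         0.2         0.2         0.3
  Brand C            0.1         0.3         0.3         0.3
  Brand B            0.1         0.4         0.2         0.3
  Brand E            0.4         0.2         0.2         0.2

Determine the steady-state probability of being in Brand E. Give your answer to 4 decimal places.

0.2727

Let the stationary distribution be π with π = πP and π_1 + π_2 + π_3 + π_4 = 1.
π_1 = 0.3·π_1 + 0.1·π_2 + 0.1·π_3 + 0.4·π_4
π_2 = 0.2·π_1 + 0.3·π_2 + 0.4·π_3 + 0.2·π_4
π_3 = 0.2·π_1 + 0.3·π_2 + 0.2·π_3 + 0.2·π_4
Solving with the normalization constraint gives π = (0.2273, 0.2727, 0.2273, 0.2727).
So the stationary probability of Brand E is 0.2727.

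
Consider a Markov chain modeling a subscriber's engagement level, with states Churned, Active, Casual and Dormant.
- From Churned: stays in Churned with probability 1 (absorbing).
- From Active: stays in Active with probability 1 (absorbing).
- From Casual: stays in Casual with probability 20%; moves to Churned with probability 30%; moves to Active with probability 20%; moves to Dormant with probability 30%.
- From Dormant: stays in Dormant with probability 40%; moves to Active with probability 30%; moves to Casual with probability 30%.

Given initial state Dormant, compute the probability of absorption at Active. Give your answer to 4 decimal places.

0.7692

Let h(s) be the probability of absorption at Active starting from transient state s. Then h(Active) = 1 and h(Churned) = 0. By first-step analysis:
h(Casual) = 0.3·0 + 0.2·1 + 0.2·h(Casual) + 0.3·h(Dormant)
h(Dormant) = 0.3·1 + 0.3·h(Casual) + 0.4·h(Dormant)
Solving: h(Casual) = 0.5385, h(Dormant) = 0.7692.
Starting from Dormant, the probability is 0.7692.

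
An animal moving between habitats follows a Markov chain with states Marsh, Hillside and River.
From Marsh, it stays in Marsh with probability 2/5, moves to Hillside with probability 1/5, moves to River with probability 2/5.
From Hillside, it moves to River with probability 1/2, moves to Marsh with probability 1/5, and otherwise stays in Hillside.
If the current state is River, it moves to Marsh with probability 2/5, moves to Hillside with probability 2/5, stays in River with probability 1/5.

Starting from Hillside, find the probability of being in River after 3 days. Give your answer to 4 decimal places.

0.3670

Propagate the distribution vector 3 days from Hillside.
After 0 days: (0.0000, 1.0000, 0.0000)
After 1 day: (0.2000, 0.3000, 0.5000)
After 2 days: (0.3400, 0.3300, 0.3300)
After 3 days: (0.3340, 0.2990, 0.3670)
P(in River after 3 days) = 0.3670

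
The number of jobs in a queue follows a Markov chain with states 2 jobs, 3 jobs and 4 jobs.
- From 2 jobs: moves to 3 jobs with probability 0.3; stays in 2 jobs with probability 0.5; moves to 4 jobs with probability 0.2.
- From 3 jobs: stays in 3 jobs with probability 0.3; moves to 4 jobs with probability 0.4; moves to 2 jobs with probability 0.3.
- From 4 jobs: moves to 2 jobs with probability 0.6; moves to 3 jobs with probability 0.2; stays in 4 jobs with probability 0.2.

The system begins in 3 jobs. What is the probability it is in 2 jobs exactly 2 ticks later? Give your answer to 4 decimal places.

Sum over the intermediate state after 1 tick:
P = P(3 jobs→2 jobs)·P(2 jobs→2 jobs) + P(3 jobs→3 jobs)·P(3 jobs→2 jobs) + P(3 jobs→4 jobs)·P(4 jobs→2 jobs)
  = 0.3×0.5 + 0.3×0.3 + 0.4×0.6
  = 0.1500 + 0.0900 + 0.2400 = 0.4800

0.4800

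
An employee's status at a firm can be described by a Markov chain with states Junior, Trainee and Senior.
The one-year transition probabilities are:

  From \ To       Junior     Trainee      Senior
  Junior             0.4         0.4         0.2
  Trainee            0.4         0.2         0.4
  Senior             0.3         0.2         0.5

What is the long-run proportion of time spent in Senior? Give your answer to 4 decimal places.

Let the stationary distribution be π with π = πP and π_1 + π_2 + π_3 = 1.
π_1 = 0.4·π_1 + 0.4·π_2 + 0.3·π_3
π_2 = 0.4·π_1 + 0.2·π_2 + 0.2·π_3
Solving with the normalization constraint gives π = (0.3636, 0.2727, 0.3636).
So the stationary probability of Senior is 0.3636.

0.3636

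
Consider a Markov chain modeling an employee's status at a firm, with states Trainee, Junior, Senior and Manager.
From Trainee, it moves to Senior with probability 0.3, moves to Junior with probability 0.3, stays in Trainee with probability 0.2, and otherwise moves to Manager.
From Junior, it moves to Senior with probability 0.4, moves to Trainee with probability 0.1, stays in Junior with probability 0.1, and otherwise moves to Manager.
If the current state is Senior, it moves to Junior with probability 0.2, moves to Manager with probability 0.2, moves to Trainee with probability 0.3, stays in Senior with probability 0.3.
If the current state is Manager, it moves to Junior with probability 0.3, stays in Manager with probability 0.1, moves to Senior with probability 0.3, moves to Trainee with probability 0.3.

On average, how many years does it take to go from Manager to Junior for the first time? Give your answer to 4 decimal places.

3.7037

Let t(s) be the expected number of years to first reach Junior from state s, with t(Junior) = 0. Conditioning on the first year:
t(Trainee) = 1 + 0.2·t(Trainee) + 0.3·t(Senior) + 0.2·t(Manager)
t(Senior) = 1 + 0.3·t(Trainee) + 0.3·t(Senior) + 0.2·t(Manager)
t(Manager) = 1 + 0.3·t(Trainee) + 0.3·t(Senior) + 0.1·t(Manager)
Solving: t(Trainee) = 3.7037, t(Senior) = 4.0741, t(Manager) = 3.7037.
Expected years from Manager to Junior: 3.7037.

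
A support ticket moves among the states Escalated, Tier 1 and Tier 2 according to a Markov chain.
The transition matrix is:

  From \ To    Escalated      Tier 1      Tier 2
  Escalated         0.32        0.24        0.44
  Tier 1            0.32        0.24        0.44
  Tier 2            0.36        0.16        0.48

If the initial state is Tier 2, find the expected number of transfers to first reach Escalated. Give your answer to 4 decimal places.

Let t(s) be the expected number of transfers to first reach Escalated from state s, with t(Escalated) = 0. Conditioning on the first transfer:
t(Tier 1) = 1 + 0.24·t(Tier 1) + 0.44·t(Tier 2)
t(Tier 2) = 1 + 0.16·t(Tier 1) + 0.48·t(Tier 2)
Solving: t(Tier 1) = 2.9557, t(Tier 2) = 2.8325.
Expected transfers from Tier 2 to Escalated: 2.8325.

2.8325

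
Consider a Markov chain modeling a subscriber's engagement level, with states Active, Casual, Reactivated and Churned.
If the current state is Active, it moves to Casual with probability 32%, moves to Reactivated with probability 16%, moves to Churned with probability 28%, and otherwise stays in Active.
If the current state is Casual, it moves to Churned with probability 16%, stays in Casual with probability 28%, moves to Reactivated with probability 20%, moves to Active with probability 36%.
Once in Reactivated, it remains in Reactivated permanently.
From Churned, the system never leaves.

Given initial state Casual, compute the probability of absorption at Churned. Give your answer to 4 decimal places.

0.5148

Let h(s) be the probability of absorption at Churned starting from transient state s. Then h(Churned) = 1 and h(Reactivated) = 0. By first-step analysis:
h(Active) = 0.24·h(Active) + 0.32·h(Casual) + 0.16·0 + 0.28·1
h(Casual) = 0.36·h(Active) + 0.28·h(Casual) + 0.2·0 + 0.16·1
Solving: h(Active) = 0.5852, h(Casual) = 0.5148.
Starting from Casual, the probability is 0.5148.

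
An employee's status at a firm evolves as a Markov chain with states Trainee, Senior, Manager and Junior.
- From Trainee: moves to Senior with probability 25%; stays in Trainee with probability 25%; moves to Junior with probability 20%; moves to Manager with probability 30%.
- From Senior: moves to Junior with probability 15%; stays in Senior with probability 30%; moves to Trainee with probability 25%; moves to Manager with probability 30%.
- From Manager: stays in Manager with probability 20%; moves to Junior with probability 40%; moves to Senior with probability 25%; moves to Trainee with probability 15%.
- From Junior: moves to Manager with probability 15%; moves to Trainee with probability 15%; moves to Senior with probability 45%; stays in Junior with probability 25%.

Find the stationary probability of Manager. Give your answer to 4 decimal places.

Let the stationary distribution be π with π = πP and π_1 + π_2 + π_3 + π_4 = 1.
π_1 = 0.25·π_1 + 0.25·π_2 + 0.15·π_3 + 0.15·π_4
π_2 = 0.25·π_1 + 0.3·π_2 + 0.25·π_3 + 0.45·π_4
π_3 = 0.3·π_1 + 0.3·π_2 + 0.2·π_3 + 0.15·π_4
Solving with the normalization constraint gives π = (0.2016, 0.3146, 0.2394, 0.2444).
So the stationary probability of Manager is 0.2394.

0.2394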